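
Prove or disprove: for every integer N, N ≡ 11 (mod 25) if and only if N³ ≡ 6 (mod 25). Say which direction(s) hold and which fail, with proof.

(⇒) Suppose N ≡ 11 (mod 25). Write N = 25j + 11. Then (25j + 11)³ = 15625j³ + 20625j² + 9075j + 1331 = 25(625j³ + 825j² + 363j + 53) + 6, so N³ ≡ 6 (mod 25).

(⇐) Conversely, suppose N³ ≡ 6 (mod 25). The only residue r in {0, …, 24} with r³ ≡ 6 (mod 25) is r = 11, so N ≡ 11 (mod 25).

Both directions hold.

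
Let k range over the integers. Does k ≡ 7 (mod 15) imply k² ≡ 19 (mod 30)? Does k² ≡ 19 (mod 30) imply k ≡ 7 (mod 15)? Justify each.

(⇒) fails and (⇐) fails.

(→) This fails: take k = 22. Then 22 ≡ 7 (mod 15), but 22² = 484 ≡ 4 (mod 30), not 19.

(←) This fails: take k = 13. Then 13² = 169 ≡ 19 (mod 30), yet 13 ≡ 13 (mod 15), not 7.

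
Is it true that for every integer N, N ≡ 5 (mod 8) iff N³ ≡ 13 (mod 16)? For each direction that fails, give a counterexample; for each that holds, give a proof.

The forward direction fails; the converse holds.

(⇒) This fails: take N = 13. Then 13 ≡ 5 (mod 8), but 13³ = 2197 ≡ 5 (mod 16), not 13.

(⇐) Conversely, the residues r modulo 16 with r³ ≡ 13 (mod 16) are exactly {5}, and each is ≡ 5 (mod 8).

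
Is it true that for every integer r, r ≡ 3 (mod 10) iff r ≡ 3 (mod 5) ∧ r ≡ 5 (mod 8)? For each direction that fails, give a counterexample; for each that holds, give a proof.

Only the reverse direction holds.

(→) This fails: r = 33 gives 33 ≡ 3 (mod 10) but 33 ≡ 1 (mod 8), so the conjunction on the right does not hold.

(←) Conversely, if r ≡ 3 (mod 5) and r ≡ 5 (mod 8), then by the Chinese remainder theorem r ≡ 13 (mod 40). Since 13 ≡ 3 (mod 10) and 10 ∣ 40, we get r ≡ 3 (mod 10).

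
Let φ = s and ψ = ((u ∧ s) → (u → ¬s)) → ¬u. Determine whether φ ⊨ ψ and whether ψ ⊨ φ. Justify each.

Only the forward direction holds.

(⟹) Assume the antecedent. If u is true, the antecedent forces (u = T, s = T), and ((u ∧ s) → (u → ¬s)) → ¬u holds there. If u is false, ((u ∧ s) → (u → ¬s)) → ¬u reduces to true regardless of the other variables. Either way ((u ∧ s) → (u → ¬s)) → ¬u holds.

(⟸) This fails. Under u = F, s = F, the left side is false but the right side is true.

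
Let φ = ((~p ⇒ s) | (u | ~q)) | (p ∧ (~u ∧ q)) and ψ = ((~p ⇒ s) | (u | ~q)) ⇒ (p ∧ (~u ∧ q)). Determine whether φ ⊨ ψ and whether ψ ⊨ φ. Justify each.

[⇒] This fails. Under s = F, q = F, p = F, u = F, the left side is true but the right side is false.

[⇐] This fails. Under s = F, q = T, p = F, u = F, the left side is false but the right side is true.

Both directions fail.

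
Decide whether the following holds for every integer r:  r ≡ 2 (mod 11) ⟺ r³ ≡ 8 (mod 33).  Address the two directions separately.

(⟹) This fails: take r = 13. Then 13 ≡ 2 (mod 11), but 13³ = 2197 ≡ 19 (mod 33), not 8.

(⟸) Conversely, the residues r modulo 33 with r³ ≡ 8 (mod 33) are exactly {2}, and each is ≡ 2 (mod 11).

Not equivalent: only (⇐) holds.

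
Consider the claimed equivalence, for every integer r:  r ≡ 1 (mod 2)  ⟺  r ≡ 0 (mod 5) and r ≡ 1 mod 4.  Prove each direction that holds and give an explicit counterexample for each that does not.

Only the converse holds.

(←) If r ≡ 0 (mod 5) and r ≡ 1 (mod 4), then by the Chinese remainder theorem r ≡ 5 (mod 20). Since 5 ≡ 1 (mod 2) and 2 ∣ 20, we get r ≡ 1 (mod 2).

(→) This fails: r = 1 gives 1 ≡ 1 (mod 2) but 1 ≡ 1 (mod 5), so the conjunction on the right does not hold.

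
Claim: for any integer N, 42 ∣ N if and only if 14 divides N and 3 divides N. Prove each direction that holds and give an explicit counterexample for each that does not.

(⟸) Suppose 14 ∣ N and 3 ∣ N. Any common multiple of 14 and 3 is a multiple of their lcm; here gcd(14, 3) = 1, so lcm(14, 3) = 14·3 = 42, so 42 ∣ N.

(⟹) If 42 ∣ N, write N = 42q. Since 42 = 3·14, N = 14·(3q), so 14 ∣ N; and since 42 = 14·3, N = 3·(14q), so 3 ∣ N.

Both directions hold; the statement is true.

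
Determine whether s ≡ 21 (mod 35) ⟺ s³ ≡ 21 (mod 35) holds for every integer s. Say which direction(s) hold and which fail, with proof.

Both directions hold.

(←) Suppose s³ ≡ 21 (mod 35). The only residue r in {0, …, 34} with r³ ≡ 21 (mod 35) is r = 21, so s ≡ 21 (mod 35).

(→) Suppose s ≡ 21 (mod 35). Write s = 35j + 21. Then (35j + 21)³ = 42875j³ + 77175j² + 46305j + 9261 = 35(1225j³ + 2205j² + 1323j + 264) + 21, so s³ ≡ 21 (mod 35).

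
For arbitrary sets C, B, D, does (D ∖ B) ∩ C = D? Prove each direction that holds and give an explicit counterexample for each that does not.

(⊆) Let x ∈ (D ∖ B) ∩ C. Then x ∈ C ∩ D and x ∉ B, from which x ∈ D.

(⊇) This inclusion fails. Take C = ∅, B = ∅, D = {1}; then 1 ∈ D but 1 ∉ (D ∖ B) ∩ C.

(⊆) holds; (⊇) fails.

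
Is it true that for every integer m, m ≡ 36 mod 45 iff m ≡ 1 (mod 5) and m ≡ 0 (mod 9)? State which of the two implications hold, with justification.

The biconditional holds.

Forward direction. Suppose m ≡ 36 (mod 45); write m = 45j + 36. Since 5 ∣ 45, reducing mod 5 gives m ≡ 36 ≡ 1 (mod 5); since 9 ∣ 45, reducing mod 9 gives m ≡ 36 ≡ 0 (mod 9).

Converse. If m ≡ 1 (mod 5) and m ≡ 0 (mod 9), then by the Chinese remainder theorem m ≡ 36 (mod 45). This is exactly m ≡ 36 (mod 45).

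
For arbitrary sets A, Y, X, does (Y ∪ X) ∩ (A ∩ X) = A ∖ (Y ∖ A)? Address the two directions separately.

Reverse inclusion. This inclusion fails. Take A = {1}, Y = ∅, X = ∅; then 1 ∈ A ∖ (Y ∖ A) but 1 ∉ (Y ∪ X) ∩ (A ∩ X).

Forward inclusion. Let x ∈ (Y ∪ X) ∩ (A ∩ X). Then either x ∈ A ∩ X and x ∉ Y; or x ∈ A ∩ Y ∩ X. In each case x ∈ A ∖ (Y ∖ A), so (Y ∪ X) ∩ (A ∩ X) ⊆ A ∖ (Y ∖ A).

(⊆) holds; (⊇) fails.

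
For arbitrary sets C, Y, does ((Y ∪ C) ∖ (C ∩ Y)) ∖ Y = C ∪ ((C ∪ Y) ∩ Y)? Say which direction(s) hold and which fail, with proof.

(⟹) Let x ∈ ((Y ∪ C) ∖ (C ∩ Y)) ∖ Y. Then x ∈ C and x ∉ Y, from which x ∈ C ∪ ((C ∪ Y) ∩ Y).

(⟸) This inclusion fails. Take C = ∅, Y = {1}; then 1 ∈ C ∪ ((C ∪ Y) ∩ Y) but 1 ∉ ((Y ∪ C) ∖ (C ∩ Y)) ∖ Y.

The sets are not equal: only the forward inclusion holds.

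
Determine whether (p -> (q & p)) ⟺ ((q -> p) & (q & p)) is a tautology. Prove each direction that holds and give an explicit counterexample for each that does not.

[⇒] This fails. Under q = F, p = F, the left side is true but the right side is false.

[⇐] Assume the antecedent. If q is true, p -> (q & p) reduces to true regardless of the other variables. If q is false, the antecedent cannot hold. Either way p -> (q & p) holds.

Only the converse holds.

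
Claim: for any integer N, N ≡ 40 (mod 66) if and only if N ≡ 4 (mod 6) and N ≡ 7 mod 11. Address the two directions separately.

Both directions hold; the statement is true.

[⇒] Suppose N ≡ 40 (mod 66); write N = 66j + 40. Since 6 ∣ 66, reducing mod 6 gives N ≡ 40 ≡ 4 (mod 6); since 11 ∣ 66, reducing mod 11 gives N ≡ 40 ≡ 7 (mod 11).

[⇐] Conversely, if N ≡ 4 (mod 6) and N ≡ 7 (mod 11), then by the Chinese remainder theorem N ≡ 40 (mod 66). This is exactly N ≡ 40 (mod 66).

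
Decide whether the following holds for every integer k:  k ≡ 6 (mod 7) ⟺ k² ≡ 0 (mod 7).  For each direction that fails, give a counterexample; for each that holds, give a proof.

(⇒) This fails: take k = 6. Then 6 ≡ 6 (mod 7), but 6² = 36 ≡ 1 (mod 7), not 0.

(⇐) This fails: take k = 0. Then 0² = 0 ≡ 0 (mod 7), yet 0 ≡ 0 (mod 7), not 6.

Neither implication holds.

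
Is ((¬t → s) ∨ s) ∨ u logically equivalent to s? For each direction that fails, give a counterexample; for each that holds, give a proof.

Only the reverse direction holds.

Converse. Assume the antecedent. If u is true, ((¬t → s) ∨ s) ∨ u reduces to true regardless of the other variables. If u is false, the antecedent forces (u = F, t = F, s = T) or (u = F, t = T, s = T), and ((¬t → s) ∨ s) ∨ u holds there. Either way ((¬t → s) ∨ s) ∨ u holds.

Forward direction. This fails. Under u = T, t = F, s = F, the left side is true but the right side is false.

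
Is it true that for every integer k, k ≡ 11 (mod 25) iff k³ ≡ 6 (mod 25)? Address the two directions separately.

Both directions hold; the statement is true.

Forward direction. Suppose k ≡ 11 (mod 25). Write k = 25j + 11. Then (25j + 11)³ = 15625j³ + 20625j² + 9075j + 1331 = 25(625j³ + 825j² + 363j + 53) + 6, so k³ ≡ 6 (mod 25).

Converse. Suppose k³ ≡ 6 (mod 25). The only residue r in {0, …, 24} with r³ ≡ 6 (mod 25) is r = 11, so k ≡ 11 (mod 25).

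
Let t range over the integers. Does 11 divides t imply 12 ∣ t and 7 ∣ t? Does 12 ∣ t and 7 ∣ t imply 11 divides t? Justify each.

(⇒) fails and (⇐) fails.

[⇒] This fails: take t = 11. Certainly 11 ∣ 11, but 12 ∤ 11.

[⇐] This fails: take t = 84. Both 12 ∣ 84 and 7 ∣ 84, yet 84 is not a multiple of 11 (since 84 = 7·11 + 7), so 11 ∤ 84.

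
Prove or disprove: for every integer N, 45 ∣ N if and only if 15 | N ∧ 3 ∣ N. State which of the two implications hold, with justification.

The forward direction holds; the converse fails.

[⇒] If 45 ∣ N, write N = 45q. Since 45 = 3·15, N = 15·(3q), so 15 ∣ N; and since 45 = 15·3, N = 3·(15q), so 3 ∣ N.

[⇐] This fails: take N = 15. Both 15 ∣ 15 and 3 ∣ 15, yet 15 is not a multiple of 45 (since 15 = 0·45 + 15), so 45 ∤ 15.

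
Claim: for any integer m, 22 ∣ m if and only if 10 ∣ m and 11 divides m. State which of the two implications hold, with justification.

Forward direction. This fails: take m = 22. Certainly 22 ∣ 22, but 10 ∤ 22.

Converse. Suppose 10 ∣ m and 11 ∣ m. Any common multiple of 10 and 11 is a multiple of their lcm; here gcd(10, 11) = 1, so lcm(10, 11) = 10·11 = 110, so 110 ∣ m. Since 22 ∣ 110, it follows that 22 ∣ m.

(⇒) fails; (⇐) holds.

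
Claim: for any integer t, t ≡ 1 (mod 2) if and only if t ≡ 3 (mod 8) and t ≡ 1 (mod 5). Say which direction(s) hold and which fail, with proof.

(⇒) This fails: t = 1 gives 1 ≡ 1 (mod 2) but 1 ≡ 1 (mod 8), so the conjunction on the right does not hold.

(⇐) Conversely, if t ≡ 3 (mod 8) and t ≡ 1 (mod 5), then by the Chinese remainder theorem t ≡ 11 (mod 40). Since 11 ≡ 1 (mod 2) and 2 ∣ 40, we get t ≡ 1 (mod 2).

Only the converse holds.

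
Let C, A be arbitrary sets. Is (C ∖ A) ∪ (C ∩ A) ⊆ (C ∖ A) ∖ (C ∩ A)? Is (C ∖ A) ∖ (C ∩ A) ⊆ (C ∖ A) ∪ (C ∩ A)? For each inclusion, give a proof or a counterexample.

Only the reverse inclusion holds.

Forward inclusion. This inclusion fails. Take C = {1}, A = {1}; then 1 ∈ (C ∖ A) ∪ (C ∩ A) but 1 ∉ (C ∖ A) ∖ (C ∩ A).

Reverse inclusion. Let x ∈ (C ∖ A) ∖ (C ∩ A). Then x ∈ C and x ∉ A, from which x ∈ (C ∖ A) ∪ (C ∩ A).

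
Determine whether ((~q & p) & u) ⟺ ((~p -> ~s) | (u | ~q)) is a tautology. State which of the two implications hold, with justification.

(⇒) holds; (⇐) fails.

(→) Assume the antecedent. If p is true, (~p -> ~s) | (u | ~q) reduces to true regardless of the other variables. If p is false, the antecedent cannot hold. Either way (~p -> ~s) | (u | ~q) holds.

(←) This fails. Under p = F, s = F, u = F, q = F, the left side is false but the right side is true.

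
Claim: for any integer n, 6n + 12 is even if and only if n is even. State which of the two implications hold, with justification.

Forward direction. This fails: take n = 5. Then 6n + 12 = 42, which is even, yet n = 5 is odd, not even.

Converse. Suppose n is even. Since 6 is even, 6n is even for every n, so 6n + 12 has the same parity as 12, which is even. Hence 6n + 12 is even.

Not equivalent: only (⇐) holds.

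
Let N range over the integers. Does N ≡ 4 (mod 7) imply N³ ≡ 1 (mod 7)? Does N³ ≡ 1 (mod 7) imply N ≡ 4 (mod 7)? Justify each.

(→) Suppose N ≡ 4 (mod 7). Write N = 7j + 4. Then (7j + 4)³ = 343j³ + 588j² + 336j + 64 = 7(49j³ + 84j² + 48j + 9) + 1, so N³ ≡ 1 (mod 7).

(←) This fails: take N = 1. Then 1³ = 1 ≡ 1 (mod 7), yet 1 ≡ 1 (mod 7), not 4.

The forward direction holds; the converse fails.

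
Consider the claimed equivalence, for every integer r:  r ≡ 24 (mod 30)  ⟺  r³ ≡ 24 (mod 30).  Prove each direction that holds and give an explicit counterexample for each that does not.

Both implications hold.

(→) Suppose r ≡ 24 (mod 30). Write r = 30j + 24. Then (30j + 24)³ = 27000j³ + 64800j² + 51840j + 13824 = 30(900j³ + 2160j² + 1728j + 460) + 24, so r³ ≡ 24 (mod 30).

(←) Conversely, suppose r³ ≡ 24 (mod 30). The only residue r in {0, …, 29} with r³ ≡ 24 (mod 30) is r = 24, so r ≡ 24 (mod 30).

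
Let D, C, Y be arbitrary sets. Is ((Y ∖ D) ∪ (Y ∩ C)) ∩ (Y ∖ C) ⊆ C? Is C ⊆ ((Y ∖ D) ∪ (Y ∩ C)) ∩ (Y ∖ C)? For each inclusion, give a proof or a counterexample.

(⟹) This inclusion fails. Take D = ∅, C = ∅, Y = {1}; then 1 ∈ ((Y ∖ D) ∪ (Y ∩ C)) ∩ (Y ∖ C) but 1 ∉ C.

(⟸) This inclusion fails. Take D = ∅, C = {1}, Y = ∅; then 1 ∈ C but 1 ∉ ((Y ∖ D) ∪ (Y ∩ C)) ∩ (Y ∖ C).

(⊆) fails and (⊇) fails.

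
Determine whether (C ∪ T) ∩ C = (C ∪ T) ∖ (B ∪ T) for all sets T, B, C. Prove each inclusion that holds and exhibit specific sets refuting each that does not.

Only the reverse inclusion holds.

Forward inclusion. This inclusion fails. Take T = {1}, B = ∅, C = {1}; then 1 ∈ (C ∪ T) ∩ C but 1 ∉ (C ∪ T) ∖ (B ∪ T).

Reverse inclusion. Let x ∈ (C ∪ T) ∖ (B ∪ T). Then x ∈ C and x ∉ T, B, from which x ∈ (C ∪ T) ∩ C.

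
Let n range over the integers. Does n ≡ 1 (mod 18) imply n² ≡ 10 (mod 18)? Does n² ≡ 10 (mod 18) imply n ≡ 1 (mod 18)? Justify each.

(⇒) fails and (⇐) fails.

(⟹) This fails: take n = 1. Then 1 ≡ 1 (mod 18), but 1² = 1 ≡ 1 (mod 18), not 10.

(⟸) This fails: take n = 8. Then 8² = 64 ≡ 10 (mod 18), yet 8 ≡ 8 (mod 18), not 1.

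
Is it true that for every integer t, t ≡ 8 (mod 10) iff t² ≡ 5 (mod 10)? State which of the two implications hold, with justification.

Neither direction holds.

Forward direction. This fails: take t = 8. Then 8 ≡ 8 (mod 10), but 8² = 64 ≡ 4 (mod 10), not 5.

Converse. This fails: take t = 5. Then 5² = 25 ≡ 5 (mod 10), yet 5 ≡ 5 (mod 10), not 8.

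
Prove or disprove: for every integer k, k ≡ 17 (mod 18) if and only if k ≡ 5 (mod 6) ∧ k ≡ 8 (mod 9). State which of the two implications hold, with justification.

Both implications hold.

(⇐) If k ≡ 5 (mod 6) and k ≡ 8 (mod 9), then by the Chinese remainder theorem k ≡ 17 (mod 18). This is exactly k ≡ 17 (mod 18).

(⇒) Suppose k ≡ 17 (mod 18); write k = 18j + 17. Since 6 ∣ 18, reducing mod 6 gives k ≡ 17 ≡ 5 (mod 6); since 9 ∣ 18, reducing mod 9 gives k ≡ 17 ≡ 8 (mod 9).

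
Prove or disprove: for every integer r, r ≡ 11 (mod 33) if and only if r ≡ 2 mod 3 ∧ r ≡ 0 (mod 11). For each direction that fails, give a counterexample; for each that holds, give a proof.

Forward direction. Suppose r ≡ 11 (mod 33); write r = 33j + 11. Since 3 ∣ 33, reducing mod 3 gives r ≡ 11 ≡ 2 (mod 3); since 11 ∣ 33, reducing mod 11 gives r ≡ 11 ≡ 0 (mod 11).

Converse. If r ≡ 2 (mod 3) and r ≡ 0 (mod 11), then by the Chinese remainder theorem r ≡ 11 (mod 33). This is exactly r ≡ 11 (mod 33).

Both implications hold.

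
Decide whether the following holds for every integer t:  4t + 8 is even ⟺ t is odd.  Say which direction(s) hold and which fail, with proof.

Only the converse holds.

[⇐] Suppose t is odd. Since 4 is even, 4t is even for every t, so 4t + 8 has the same parity as 8, which is even. Hence 4t + 8 is even.

[⇒] This fails: take t = 2. Then 4t + 8 = 16, which is even, yet t = 2 is even, not odd.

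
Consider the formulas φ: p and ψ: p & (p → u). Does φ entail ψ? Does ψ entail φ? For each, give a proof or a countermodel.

Only the reverse direction holds.

[⇒] This fails. Under u = F, p = T, the left side is true but the right side is false.

[⇐] Assume the antecedent. If u is true, the antecedent forces (u = T, p = T), and p holds there. If u is false, the antecedent cannot hold. Either way p holds.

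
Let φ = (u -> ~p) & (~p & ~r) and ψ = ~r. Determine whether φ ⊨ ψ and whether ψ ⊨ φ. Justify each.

(⟹) Assume the antecedent. If p is true, the antecedent cannot hold. If p is false, the antecedent forces (p = F, r = F, u = F) or (p = F, r = F, u = T), and ~r holds there. Either way ~r holds.

(⟸) This fails. Under p = T, r = F, u = F, the left side is false but the right side is true.

Not equivalent: only (⇒) holds.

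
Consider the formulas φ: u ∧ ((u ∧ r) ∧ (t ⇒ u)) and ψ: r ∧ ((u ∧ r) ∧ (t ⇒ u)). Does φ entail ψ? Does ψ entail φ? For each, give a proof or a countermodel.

(⟹) Assume the antecedent. If r is true, the antecedent forces (r = T, t = F, u = T) or (r = T, t = T, u = T), and r ∧ ((u ∧ r) ∧ (t ⇒ u)) holds there. If r is false, the antecedent cannot hold. Either way r ∧ ((u ∧ r) ∧ (t ⇒ u)) holds.

(⟸) Assume the antecedent. If r is true, the antecedent forces (r = T, t = F, u = T) or (r = T, t = T, u = T), and u ∧ ((u ∧ r) ∧ (t ⇒ u)) holds there. If r is false, the antecedent cannot hold. Either way u ∧ ((u ∧ r) ∧ (t ⇒ u)) holds.

Equivalent; both directions hold.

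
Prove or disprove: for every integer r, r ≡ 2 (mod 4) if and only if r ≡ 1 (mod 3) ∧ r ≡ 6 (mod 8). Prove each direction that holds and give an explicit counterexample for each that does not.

(→) This fails: r = 2 gives 2 ≡ 2 (mod 4) but 2 ≡ 2 (mod 3), so the conjunction on the right does not hold.

(←) Conversely, if r ≡ 1 (mod 3) and r ≡ 6 (mod 8), then by the Chinese remainder theorem r ≡ 22 (mod 24). Since 22 ≡ 2 (mod 4) and 4 ∣ 24, we get r ≡ 2 (mod 4).

(⇒) fails; (⇐) holds.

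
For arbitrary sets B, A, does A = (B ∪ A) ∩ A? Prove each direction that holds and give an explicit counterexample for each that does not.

(⟹) Let x ∈ A. Then either x ∈ A and x ∉ B; or x ∈ B ∩ A. In each case x ∈ (B ∪ A) ∩ A, so A ⊆ (B ∪ A) ∩ A.

(⟸) Let x ∈ (B ∪ A) ∩ A. Then either x ∈ A and x ∉ B; or x ∈ B ∩ A. In each case x ∈ A, so (B ∪ A) ∩ A ⊆ A.

Both inclusions hold; the sets are equal.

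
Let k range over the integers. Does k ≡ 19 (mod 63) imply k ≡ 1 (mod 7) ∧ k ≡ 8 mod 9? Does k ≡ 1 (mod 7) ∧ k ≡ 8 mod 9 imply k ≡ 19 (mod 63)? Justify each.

Neither implication holds.

Forward direction. This fails: k = 19 gives 19 ≡ 19 (mod 63) but 19 ≡ 5 (mod 7), so the conjunction on the right does not hold.

Converse. This fails: k = 8 satisfies both congruences on the right (8 ≡ 1 mod 7 and 8 ≡ 8 mod 9) yet 8 ≡ 8 (mod 63), not 19.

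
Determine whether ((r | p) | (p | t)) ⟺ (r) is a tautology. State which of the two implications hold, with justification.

(⟹) This fails. Under r = F, p = T, t = F, the left side is true but the right side is false.

(⟸) Assume the antecedent. If r is true, (r | p) | (p | t) reduces to true regardless of the other variables. If r is false, the antecedent cannot hold. Either way (r | p) | (p | t) holds.

(⇒) fails; (⇐) holds.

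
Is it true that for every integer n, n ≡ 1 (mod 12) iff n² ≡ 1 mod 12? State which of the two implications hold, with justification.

(⟹) Suppose n ≡ 1 (mod 12). Write n = 12j + 1. Then (12j + 1)² = 144j² + 24j + 1 = 12(12j² + 2j) + 1, so n² ≡ 1 (mod 12).

(⟸) This fails: take n = 5. Then 5² = 25 ≡ 1 (mod 12), yet 5 ≡ 5 (mod 12), not 1.

The forward direction holds; the converse fails.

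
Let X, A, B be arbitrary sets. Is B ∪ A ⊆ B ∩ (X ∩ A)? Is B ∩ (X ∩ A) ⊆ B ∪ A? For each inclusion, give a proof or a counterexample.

(⟹) This inclusion fails. Take X = ∅, A = {1}, B = ∅; then 1 ∈ B ∪ A but 1 ∉ B ∩ (X ∩ A).

(⟸) Let x ∈ B ∩ (X ∩ A). Then x ∈ X ∩ A ∩ B, from which x ∈ B ∪ A.

Only the reverse inclusion holds.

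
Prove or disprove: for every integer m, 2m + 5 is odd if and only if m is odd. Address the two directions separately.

Only the reverse direction holds.

(⇒) This fails: take m = 0. Then 2m + 5 = 5, which is odd, yet m = 0 is even, not odd.

(⇐) Suppose m is odd. Since 2 is even, 2m is even for every m, so 2m + 5 has the same parity as 5, which is odd. Hence 2m + 5 is odd.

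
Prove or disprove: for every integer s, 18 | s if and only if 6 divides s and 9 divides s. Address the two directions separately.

Both directions hold; the statement is true.

Converse. Suppose 6 ∣ s and 9 ∣ s. Any common multiple of 6 and 9 is a multiple of their lcm; here lcm(6, 9) = 6·9/gcd(6, 9) = 54/3 = 18, so 18 ∣ s.

Forward direction. If 18 ∣ s, write s = 18q. Since 18 = 3·6, s = 6·(3q), so 6 ∣ s; and since 18 = 2·9, s = 9·(2q), so 9 ∣ s.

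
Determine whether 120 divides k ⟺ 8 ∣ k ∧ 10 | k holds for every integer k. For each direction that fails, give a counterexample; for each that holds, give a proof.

Not equivalent: only (⇒) holds.

(⟹) If 120 ∣ k, write k = 120q. Since 120 = 15·8, k = 8·(15q), so 8 ∣ k; and since 120 = 12·10, k = 10·(12q), so 10 ∣ k.

(⟸) This fails: take k = 40. Both 8 ∣ 40 and 10 ∣ 40, yet 40 is not a multiple of 120 (since 40 = 0·120 + 40), so 120 ∤ 40.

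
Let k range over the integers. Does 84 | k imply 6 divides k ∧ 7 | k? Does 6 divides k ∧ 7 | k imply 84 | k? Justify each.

Not equivalent: only (⇒) holds.

(←) This fails: take k = 42. Both 6 ∣ 42 and 7 ∣ 42, yet 42 is not a multiple of 84 (since 42 = 0·84 + 42), so 84 ∤ 42.

(→) If 84 ∣ k, write k = 84q. Since 84 = 14·6, k = 6·(14q), so 6 ∣ k; and since 84 = 12·7, k = 7·(12q), so 7 ∣ k.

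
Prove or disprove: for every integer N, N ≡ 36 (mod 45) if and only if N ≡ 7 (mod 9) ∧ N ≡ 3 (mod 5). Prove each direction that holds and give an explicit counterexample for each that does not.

Neither direction holds.

(→) This fails: N = 36 gives 36 ≡ 36 (mod 45) but 36 ≡ 0 (mod 9), so the conjunction on the right does not hold.

(←) This fails: N = 43 satisfies both congruences on the right (43 ≡ 7 mod 9 and 43 ≡ 3 mod 5) yet 43 ≡ 43 (mod 45), not 36.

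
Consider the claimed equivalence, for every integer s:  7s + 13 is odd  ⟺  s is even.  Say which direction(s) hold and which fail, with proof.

(⇒) Suppose 7s + 13 is odd. Since 7 is odd, 7s and s have the same parity, so 7s + 13 ≡ s + 13 (mod 2). As 13 is odd, 7s + 13 is odd exactly when s is even. Thus s is even.

(⇐) Conversely, suppose s is even; write s = 2j. Then 7s + 13 = 7·(2j) + 13 = 2·7j + 13, which is odd.

The biconditional holds.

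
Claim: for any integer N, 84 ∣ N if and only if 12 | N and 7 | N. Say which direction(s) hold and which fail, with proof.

Both directions hold; the statement is true.

(⟹) If 84 ∣ N, write N = 84q. Since 84 = 7·12, N = 12·(7q), so 12 ∣ N; and since 84 = 12·7, N = 7·(12q), so 7 ∣ N.

(⟸) Suppose 12 ∣ N and 7 ∣ N. Any common multiple of 12 and 7 is a multiple of their lcm; here gcd(12, 7) = 1, so lcm(12, 7) = 12·7 = 84, so 84 ∣ N.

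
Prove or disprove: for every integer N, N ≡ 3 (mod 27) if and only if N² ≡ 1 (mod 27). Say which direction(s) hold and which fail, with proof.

Both directions fail.

[⇒] This fails: take N = 3. Then 3 ≡ 3 (mod 27), but 3² = 9 ≡ 9 (mod 27), not 1.

[⇐] This fails: take N = 1. Then 1² = 1 ≡ 1 (mod 27), yet 1 ≡ 1 (mod 27), not 3.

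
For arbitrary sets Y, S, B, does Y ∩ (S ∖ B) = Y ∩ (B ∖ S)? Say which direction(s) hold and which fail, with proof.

Forward inclusion. This inclusion fails. Take Y = {1}, S = {1}, B = ∅; then 1 ∈ Y ∩ (S ∖ B) but 1 ∉ Y ∩ (B ∖ S).

Reverse inclusion. This inclusion fails. Take Y = {1}, S = ∅, B = {1}; then 1 ∈ Y ∩ (B ∖ S) but 1 ∉ Y ∩ (S ∖ B).

Neither inclusion holds.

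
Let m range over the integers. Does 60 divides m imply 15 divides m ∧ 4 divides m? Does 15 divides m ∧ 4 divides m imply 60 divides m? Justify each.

(←) Suppose 15 ∣ m and 4 ∣ m. Any common multiple of 15 and 4 is a multiple of their lcm; here gcd(15, 4) = 1, so lcm(15, 4) = 15·4 = 60, so 60 ∣ m.

(→) If 60 ∣ m, write m = 60q. Since 60 = 4·15, m = 15·(4q), so 15 ∣ m; and since 60 = 15·4, m = 4·(15q), so 4 ∣ m.

Both directions hold; the statement is true.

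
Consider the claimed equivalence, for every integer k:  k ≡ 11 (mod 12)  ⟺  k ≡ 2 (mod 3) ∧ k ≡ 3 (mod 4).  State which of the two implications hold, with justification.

Both directions hold.

Forward direction. Suppose k ≡ 11 (mod 12); write k = 12j + 11. Since 3 ∣ 12, reducing mod 3 gives k ≡ 11 ≡ 2 (mod 3); since 4 ∣ 12, reducing mod 4 gives k ≡ 11 ≡ 3 (mod 4).

Converse. If k ≡ 2 (mod 3) and k ≡ 3 (mod 4), then by the Chinese remainder theorem k ≡ 11 (mod 12). This is exactly k ≡ 11 (mod 12).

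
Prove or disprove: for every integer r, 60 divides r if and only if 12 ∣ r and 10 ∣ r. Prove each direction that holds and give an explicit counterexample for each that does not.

Both directions hold; the statement is true.

[⇒] If 60 ∣ r, write r = 60q. Since 60 = 5·12, r = 12·(5q), so 12 ∣ r; and since 60 = 6·10, r = 10·(6q), so 10 ∣ r.

[⇐] Suppose 12 ∣ r and 10 ∣ r. Any common multiple of 12 and 10 is a multiple of their lcm; here lcm(12, 10) = 12·10/gcd(12, 10) = 120/2 = 60, so 60 ∣ r.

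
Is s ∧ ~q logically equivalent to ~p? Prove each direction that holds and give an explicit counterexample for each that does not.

(→) This fails. Under s = T, p = T, q = F, the left side is true but the right side is false.

(←) This fails. Under s = F, p = F, q = F, the left side is false but the right side is true.

Neither implication holds.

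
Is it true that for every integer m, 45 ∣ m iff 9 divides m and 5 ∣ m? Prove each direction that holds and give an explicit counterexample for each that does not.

[⇐] Suppose 9 ∣ m and 5 ∣ m. Any common multiple of 9 and 5 is a multiple of their lcm; here gcd(9, 5) = 1, so lcm(9, 5) = 9·5 = 45, so 45 ∣ m.

[⇒] If 45 ∣ m, write m = 45q. Since 45 = 5·9, m = 9·(5q), so 9 ∣ m; and since 45 = 9·5, m = 5·(9q), so 5 ∣ m.

Equivalent; both directions hold.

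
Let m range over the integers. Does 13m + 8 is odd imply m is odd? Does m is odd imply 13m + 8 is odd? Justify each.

(⇒) Suppose 13m + 8 is odd. Since 13 is odd, 13m and m have the same parity, so 13m + 8 ≡ m + 8 (mod 2). As 8 is even, 13m + 8 is odd exactly when m is odd. Thus m is odd.

(⇐) Conversely, suppose m is odd; write m = 2j + 1. Then 13m + 8 = 13·(2j + 1) + 8 = 2·13j + 21, which is odd.

Equivalent; both directions hold.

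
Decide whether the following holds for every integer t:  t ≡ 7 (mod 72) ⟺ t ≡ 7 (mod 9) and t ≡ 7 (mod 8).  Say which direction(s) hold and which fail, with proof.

(⟸) If t ≡ 7 (mod 9) and t ≡ 7 (mod 8), then by the Chinese remainder theorem t ≡ 7 (mod 72). This is exactly t ≡ 7 (mod 72).

(⟹) Suppose t ≡ 7 (mod 72); write t = 72j + 7. Since 9 ∣ 72, reducing mod 9 gives t ≡ 7 (mod 9); since 8 ∣ 72, reducing mod 8 gives t ≡ 7 (mod 8).

The biconditional holds.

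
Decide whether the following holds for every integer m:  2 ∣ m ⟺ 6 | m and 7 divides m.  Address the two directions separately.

[⇒] This fails: take m = 2. Certainly 2 ∣ 2, but 6 ∤ 2.

[⇐] Suppose 6 ∣ m and 7 ∣ m. Any common multiple of 6 and 7 is a multiple of their lcm; here gcd(6, 7) = 1, so lcm(6, 7) = 6·7 = 42, so 42 ∣ m. Since 2 ∣ 42, it follows that 2 ∣ m.

Only the reverse direction holds.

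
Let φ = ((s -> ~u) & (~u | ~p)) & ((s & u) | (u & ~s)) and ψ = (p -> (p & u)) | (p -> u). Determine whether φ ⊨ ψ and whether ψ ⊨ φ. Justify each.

Converse. This fails. Under s = F, p = F, u = F, the left side is false but the right side is true.

Forward direction. Assume the antecedent. If s is true, the antecedent cannot hold. If s is false, the antecedent forces (s = F, p = F, u = T), and (p -> (p & u)) | (p -> u) holds there. Either way (p -> (p & u)) | (p -> u) holds.

The forward direction holds; the converse fails.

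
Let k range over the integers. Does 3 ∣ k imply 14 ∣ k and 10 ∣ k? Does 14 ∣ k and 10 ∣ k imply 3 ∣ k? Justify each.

Both directions fail.

(⟹) This fails: take k = 3. Certainly 3 ∣ 3, but 14 ∤ 3.

(⟸) This fails: take k = 70. Both 14 ∣ 70 and 10 ∣ 70, yet 70 is not a multiple of 3 (since 70 = 23·3 + 1), so 3 ∤ 70.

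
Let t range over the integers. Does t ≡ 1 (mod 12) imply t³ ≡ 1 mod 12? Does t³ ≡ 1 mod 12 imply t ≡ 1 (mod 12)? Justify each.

Both directions hold; the statement is true.

(⟸) Suppose t³ ≡ 1 (mod 12). The only residue r in {0, …, 11} with r³ ≡ 1 (mod 12) is r = 1, so t ≡ 1 (mod 12).

(⟹) Suppose t ≡ 1 (mod 12). Write t = 12j + 1. Then (12j + 1)³ = 1728j³ + 432j² + 36j + 1 = 12(144j³ + 36j² + 3j) + 1, so t³ ≡ 1 (mod 12).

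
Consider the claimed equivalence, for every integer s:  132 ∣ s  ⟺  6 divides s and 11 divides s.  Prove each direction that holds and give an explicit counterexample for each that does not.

(⇒) If 132 ∣ s, write s = 132q. Since 132 = 22·6, s = 6·(22q), so 6 ∣ s; and since 132 = 12·11, s = 11·(12q), so 11 ∣ s.

(⇐) This fails: take s = 66. Both 6 ∣ 66 and 11 ∣ 66, yet 66 is not a multiple of 132 (since 66 = 0·132 + 66), so 132 ∤ 66.

Only the forward direction holds.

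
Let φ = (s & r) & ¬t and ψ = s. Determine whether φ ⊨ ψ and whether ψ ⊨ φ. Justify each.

(←) This fails. Under s = T, r = F, t = F, the left side is false but the right side is true.

(→) Assume the antecedent. If s is true, s reduces to true regardless of the other variables. If s is false, the antecedent cannot hold. Either way s holds.

The forward direction holds; the converse fails.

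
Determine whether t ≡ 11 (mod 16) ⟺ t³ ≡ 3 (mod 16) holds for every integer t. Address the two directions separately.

[⇒] Suppose t ≡ 11 (mod 16). Write t = 16j + 11. Then (16j + 11)³ = 4096j³ + 8448j² + 5808j + 1331 = 16(256j³ + 528j² + 363j + 83) + 3, so t³ ≡ 3 (mod 16).

[⇐] Conversely, suppose t³ ≡ 3 (mod 16). The only residue r in {0, …, 15} with r³ ≡ 3 (mod 16) is r = 11, so t ≡ 11 (mod 16).

Both directions hold.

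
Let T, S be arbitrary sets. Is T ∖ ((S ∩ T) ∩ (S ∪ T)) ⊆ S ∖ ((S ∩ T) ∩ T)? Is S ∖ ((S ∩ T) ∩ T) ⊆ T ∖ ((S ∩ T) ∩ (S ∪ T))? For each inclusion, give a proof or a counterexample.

(⊆) This inclusion fails. Take T = {1}, S = ∅; then 1 ∈ T ∖ ((S ∩ T) ∩ (S ∪ T)) but 1 ∉ S ∖ ((S ∩ T) ∩ T).

(⊇) This inclusion fails. Take T = ∅, S = {1}; then 1 ∈ S ∖ ((S ∩ T) ∩ T) but 1 ∉ T ∖ ((S ∩ T) ∩ (S ∪ T)).

(⊆) fails and (⊇) fails.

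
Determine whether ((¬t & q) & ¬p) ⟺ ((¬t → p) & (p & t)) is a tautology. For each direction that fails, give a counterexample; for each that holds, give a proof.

Both directions fail.

(⇒) This fails. Under p = F, t = F, q = T, the left side is true but the right side is false.

(⇐) This fails. Under p = T, t = T, q = F, the left side is false but the right side is true.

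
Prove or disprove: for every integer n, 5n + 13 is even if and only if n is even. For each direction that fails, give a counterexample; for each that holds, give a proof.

Neither implication holds.

(⟹) This fails: n = 1 gives 5n + 13 = 18, which is even, but 1 is odd, not even.

(⟸) This also fails: n = 6 is even, but 5n + 13 = 43 is odd, not even.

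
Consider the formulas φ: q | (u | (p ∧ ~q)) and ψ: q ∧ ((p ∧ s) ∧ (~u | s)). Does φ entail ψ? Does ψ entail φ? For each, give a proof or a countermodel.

The forward direction fails; the converse holds.

(→) This fails. Under p = T, q = F, s = F, u = F, the left side is true but the right side is false.

(←) Assume the antecedent. If p is true, q | (u | (p ∧ ~q)) reduces to true regardless of the other variables. If p is false, the antecedent cannot hold. Either way q | (u | (p ∧ ~q)) holds.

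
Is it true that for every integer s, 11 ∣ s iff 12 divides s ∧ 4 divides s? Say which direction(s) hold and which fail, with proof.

(⇒) This fails: take s = 11. Certainly 11 ∣ 11, but 12 ∤ 11.

(⇐) This fails: take s = 12. Both 12 ∣ 12 and 4 ∣ 12, yet 12 is not a multiple of 11 (since 12 = 1·11 + 1), so 11 ∤ 12.

(⇒) fails and (⇐) fails.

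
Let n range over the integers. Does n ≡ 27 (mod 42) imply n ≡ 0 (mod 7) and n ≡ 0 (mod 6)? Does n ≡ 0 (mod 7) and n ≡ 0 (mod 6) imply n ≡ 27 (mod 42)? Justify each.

(⇒) fails and (⇐) fails.

(⟹) This fails: n = 27 gives 27 ≡ 27 (mod 42) but 27 ≡ 6 (mod 7), so the conjunction on the right does not hold.

(⟸) This fails: n = 0 satisfies both congruences on the right (0 ≡ 0 mod 7 and 0 ≡ 0 mod 6) yet 0 ≡ 0 (mod 42), not 27.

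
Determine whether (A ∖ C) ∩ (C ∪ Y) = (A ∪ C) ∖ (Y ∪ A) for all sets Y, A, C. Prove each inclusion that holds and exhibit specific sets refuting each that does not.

Forward inclusion. This inclusion fails. Take Y = {1}, A = {1}, C = ∅; then 1 ∈ (A ∖ C) ∩ (C ∪ Y) but 1 ∉ (A ∪ C) ∖ (Y ∪ A).

Reverse inclusion. This inclusion fails. Take Y = ∅, A = ∅, C = {1}; then 1 ∈ (A ∪ C) ∖ (Y ∪ A) but 1 ∉ (A ∖ C) ∩ (C ∪ Y).

(⊆) fails and (⊇) fails.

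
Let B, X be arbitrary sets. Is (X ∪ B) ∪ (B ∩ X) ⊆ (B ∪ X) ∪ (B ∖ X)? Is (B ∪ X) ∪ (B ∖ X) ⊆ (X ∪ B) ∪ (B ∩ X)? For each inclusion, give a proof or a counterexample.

(⟹) Let x ∈ (X ∪ B) ∪ (B ∩ X). Then either x ∈ B and x ∉ X; or x ∈ X and x ∉ B; or x ∈ B ∩ X. In each case x ∈ (B ∪ X) ∪ (B ∖ X), so (X ∪ B) ∪ (B ∩ X) ⊆ (B ∪ X) ∪ (B ∖ X).

(⟸) Let x ∈ (B ∪ X) ∪ (B ∖ X). Then either x ∈ B and x ∉ X; or x ∈ X and x ∉ B; or x ∈ B ∩ X. In each case x ∈ (X ∪ B) ∪ (B ∩ X), so (B ∪ X) ∪ (B ∖ X) ⊆ (X ∪ B) ∪ (B ∩ X).

Both inclusions hold.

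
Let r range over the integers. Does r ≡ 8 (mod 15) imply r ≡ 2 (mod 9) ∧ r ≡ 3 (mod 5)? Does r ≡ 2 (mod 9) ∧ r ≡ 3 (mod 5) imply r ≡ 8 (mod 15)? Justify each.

(→) This fails: r = 8 gives 8 ≡ 8 (mod 15) but 8 ≡ 8 (mod 9), so the conjunction on the right does not hold.

(←) Conversely, if r ≡ 2 (mod 9) and r ≡ 3 (mod 5), then by the Chinese remainder theorem r ≡ 38 (mod 45). Since 38 ≡ 8 (mod 15) and 15 ∣ 45, we get r ≡ 8 (mod 15).

Not equivalent: only (⇐) holds.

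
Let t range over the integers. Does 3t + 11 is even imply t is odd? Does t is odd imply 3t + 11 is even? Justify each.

Both directions hold.

(⇒) Suppose 3t + 11 is even. Since 3 is odd, 3t and t have the same parity, so 3t + 11 ≡ t + 11 (mod 2). As 11 is odd, 3t + 11 is even exactly when t is odd. Thus t is odd.

(⇐) Conversely, suppose t is odd; write t = 2j + 1. Then 3t + 11 = 3·(2j + 1) + 11 = 2·3j + 14, which is even.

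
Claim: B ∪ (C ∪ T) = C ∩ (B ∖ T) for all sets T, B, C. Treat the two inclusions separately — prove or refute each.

(⊆) fails; (⊇) holds.

Reverse inclusion. Let x ∈ C ∩ (B ∖ T). Then x ∈ B ∩ C and x ∉ T, from which x ∈ B ∪ (C ∪ T).

Forward inclusion. This inclusion fails. Take T = {1}, B = ∅, C = ∅; then 1 ∈ B ∪ (C ∪ T) but 1 ∉ C ∩ (B ∖ T).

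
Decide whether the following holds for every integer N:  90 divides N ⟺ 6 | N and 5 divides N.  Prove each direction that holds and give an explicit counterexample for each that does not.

(⇒) If 90 ∣ N, write N = 90q. Since 90 = 15·6, N = 6·(15q), so 6 ∣ N; and since 90 = 18·5, N = 5·(18q), so 5 ∣ N.

(⇐) This fails: take N = 30. Both 6 ∣ 30 and 5 ∣ 30, yet 30 is not a multiple of 90 (since 30 = 0·90 + 30), so 90 ∤ 30.

Only the forward implication holds.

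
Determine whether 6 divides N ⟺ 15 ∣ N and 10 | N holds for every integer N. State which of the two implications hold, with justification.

(←) Suppose 15 ∣ N and 10 ∣ N. Any common multiple of 15 and 10 is a multiple of their lcm; here lcm(15, 10) = 15·10/gcd(15, 10) = 150/5 = 30, so 30 ∣ N. Since 6 ∣ 30, it follows that 6 ∣ N.

(→) This fails: take N = 6. Certainly 6 ∣ 6, but 15 ∤ 6.

Not equivalent: only (⇐) holds.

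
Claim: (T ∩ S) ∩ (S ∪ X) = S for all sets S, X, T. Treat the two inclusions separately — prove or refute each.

(⊆) holds; (⊇) fails.

Forward inclusion. Let x ∈ (T ∩ S) ∩ (S ∪ X). Then either x ∈ S ∩ T and x ∉ X; or x ∈ S ∩ X ∩ T. In each case x ∈ S, so (T ∩ S) ∩ (S ∪ X) ⊆ S.

Reverse inclusion. This inclusion fails. Take S = {1}, X = ∅, T = ∅; then 1 ∈ S but 1 ∉ (T ∩ S) ∩ (S ∪ X).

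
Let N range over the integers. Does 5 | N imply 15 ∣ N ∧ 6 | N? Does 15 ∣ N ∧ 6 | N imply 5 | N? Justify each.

(⇒) This fails: take N = 5. Certainly 5 ∣ 5, but 15 ∤ 5.

(⇐) Suppose 15 ∣ N and 6 ∣ N. Any common multiple of 15 and 6 is a multiple of their lcm; here lcm(15, 6) = 15·6/gcd(15, 6) = 90/3 = 30, so 30 ∣ N. Since 5 ∣ 30, it follows that 5 ∣ N.

Only the converse holds.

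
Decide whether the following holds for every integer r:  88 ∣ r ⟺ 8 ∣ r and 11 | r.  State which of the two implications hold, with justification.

Forward direction. If 88 ∣ r, write r = 88q. Since 88 = 11·8, r = 8·(11q), so 8 ∣ r; and since 88 = 8·11, r = 11·(8q), so 11 ∣ r.

Converse. Suppose 8 ∣ r and 11 ∣ r. Any common multiple of 8 and 11 is a multiple of their lcm; here gcd(8, 11) = 1, so lcm(8, 11) = 8·11 = 88, so 88 ∣ r.

Both directions hold.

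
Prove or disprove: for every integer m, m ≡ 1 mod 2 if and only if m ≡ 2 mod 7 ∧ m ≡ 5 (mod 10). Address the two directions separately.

Converse. If m ≡ 2 (mod 7) and m ≡ 5 (mod 10), then by the Chinese remainder theorem m ≡ 65 (mod 70). Since 65 ≡ 1 (mod 2) and 2 ∣ 70, we get m ≡ 1 (mod 2).

Forward direction. This fails: m = 1 gives 1 ≡ 1 (mod 2) but 1 ≡ 1 (mod 7), so the conjunction on the right does not hold.

(⇒) fails; (⇐) holds.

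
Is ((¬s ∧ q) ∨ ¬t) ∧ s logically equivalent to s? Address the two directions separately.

[⇒] Assume the antecedent. If s is true, s reduces to true regardless of the other variables. If s is false, the antecedent cannot hold. Either way s holds.

[⇐] This fails. Under s = T, q = F, t = T, the left side is false but the right side is true.

(⇒) holds; (⇐) fails.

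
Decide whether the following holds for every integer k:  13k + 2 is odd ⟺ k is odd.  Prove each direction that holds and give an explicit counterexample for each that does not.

(⇒) Suppose 13k + 2 is odd. Since 13 is odd, 13k and k have the same parity, so 13k + 2 ≡ k + 2 (mod 2). As 2 is even, 13k + 2 is odd exactly when k is odd. Thus k is odd.

(⇐) Conversely, suppose k is odd; write k = 2j + 1. Then 13k + 2 = 13·(2j + 1) + 2 = 2·13j + 15, which is odd.

Both directions hold; the statement is true.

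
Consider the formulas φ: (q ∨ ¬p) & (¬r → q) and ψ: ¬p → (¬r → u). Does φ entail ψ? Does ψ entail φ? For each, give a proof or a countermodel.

Both directions fail.

(⇒) This fails. Under r = F, p = F, u = F, q = T, the left side is true but the right side is false.

(⇐) This fails. Under r = F, p = T, u = F, q = F, the left side is false but the right side is true.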